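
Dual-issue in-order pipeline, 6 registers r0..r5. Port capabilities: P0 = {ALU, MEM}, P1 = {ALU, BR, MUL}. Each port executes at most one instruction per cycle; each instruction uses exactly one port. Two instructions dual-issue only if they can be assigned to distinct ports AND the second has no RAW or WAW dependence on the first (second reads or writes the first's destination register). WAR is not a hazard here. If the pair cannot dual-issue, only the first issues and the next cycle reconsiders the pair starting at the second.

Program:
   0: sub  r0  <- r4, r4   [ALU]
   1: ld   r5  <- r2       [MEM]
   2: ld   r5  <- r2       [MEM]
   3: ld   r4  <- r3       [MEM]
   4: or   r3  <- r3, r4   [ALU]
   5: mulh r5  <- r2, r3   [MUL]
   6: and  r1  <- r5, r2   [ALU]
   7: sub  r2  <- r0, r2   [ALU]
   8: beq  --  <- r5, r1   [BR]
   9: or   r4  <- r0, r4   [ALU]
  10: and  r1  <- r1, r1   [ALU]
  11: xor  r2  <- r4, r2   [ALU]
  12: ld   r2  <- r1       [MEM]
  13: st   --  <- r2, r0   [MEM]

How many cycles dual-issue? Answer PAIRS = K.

#0 head=0: sub.ALU+ld.MEM i0,i1 dual
#1 head=2: ld.MEM i2 no-port MEM/MEM
#2 head=3: ld.MEM i3 RAW r4
#3 head=4: or.ALU i4 RAW r3
#4 head=5: mulh.MUL i5 RAW r5
#5 head=6: and.ALU+sub.ALU i6,i7 dual
#6 head=8: beq.BR+or.ALU i8,i9 dual
#7 head=10: and.ALU+xor.ALU i10,i11 dual
#8 head=12: ld.MEM i12 no-port MEM/MEM
#9 head=13: st.MEM i13 tail

PAIRS = 4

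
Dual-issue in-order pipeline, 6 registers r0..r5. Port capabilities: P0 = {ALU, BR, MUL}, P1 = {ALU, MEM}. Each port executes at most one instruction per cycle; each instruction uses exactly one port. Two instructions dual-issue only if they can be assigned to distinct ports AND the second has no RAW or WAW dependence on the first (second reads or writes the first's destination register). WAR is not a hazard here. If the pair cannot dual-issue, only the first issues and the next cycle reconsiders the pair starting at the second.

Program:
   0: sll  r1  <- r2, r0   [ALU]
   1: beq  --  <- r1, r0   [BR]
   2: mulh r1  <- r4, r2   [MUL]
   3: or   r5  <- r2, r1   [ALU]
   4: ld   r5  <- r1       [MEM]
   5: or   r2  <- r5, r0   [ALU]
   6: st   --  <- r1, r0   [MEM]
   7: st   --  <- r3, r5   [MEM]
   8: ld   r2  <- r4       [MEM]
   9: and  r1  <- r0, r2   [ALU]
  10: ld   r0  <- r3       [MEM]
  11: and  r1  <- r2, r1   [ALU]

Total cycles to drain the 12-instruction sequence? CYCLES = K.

  cy0 -> i0 (sll.ALU) RAW r1
  cy1 -> i1 (beq.BR) no-port BR/MUL
  cy2 -> i2 (mulh.MUL) RAW r1
  cy3 -> i3 (or.ALU) WAW r5
  cy4 -> i4 (ld.MEM) RAW r5
  cy5 -> i5,i6 (or.ALU/st.MEM) pair
  cy6 -> i7 (st.MEM) no-port MEM/MEM
  cy7 -> i8 (ld.MEM) RAW r2
  cy8 -> i9,i10 (and.ALU/ld.MEM) pair
  cy9 -> i11 (and.ALU) tail

CYCLES = 10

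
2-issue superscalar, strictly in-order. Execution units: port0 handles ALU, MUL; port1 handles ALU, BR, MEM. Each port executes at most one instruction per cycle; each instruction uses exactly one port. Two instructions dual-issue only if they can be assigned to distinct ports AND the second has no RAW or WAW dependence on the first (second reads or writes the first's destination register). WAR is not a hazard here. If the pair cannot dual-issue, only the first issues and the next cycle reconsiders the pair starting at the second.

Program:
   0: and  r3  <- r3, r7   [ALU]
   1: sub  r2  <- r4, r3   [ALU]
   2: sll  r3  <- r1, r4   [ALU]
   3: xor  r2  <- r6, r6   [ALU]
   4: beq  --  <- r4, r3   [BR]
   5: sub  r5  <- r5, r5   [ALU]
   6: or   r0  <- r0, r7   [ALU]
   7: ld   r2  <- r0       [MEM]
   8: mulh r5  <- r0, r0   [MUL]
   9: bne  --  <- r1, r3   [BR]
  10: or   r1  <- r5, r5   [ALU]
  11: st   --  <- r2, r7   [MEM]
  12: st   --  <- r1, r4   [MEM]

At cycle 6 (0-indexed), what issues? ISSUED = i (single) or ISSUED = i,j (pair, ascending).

ISSUED = 11

#0 head=0: and.ALU i0 RAW r3
#1 head=1: sub.ALU sll.ALU i1&i2 dual
#2 head=3: xor.ALU beq.BR i3&i4 dual
#3 head=5: sub.ALU or.ALU i5&i6 dual
#4 head=7: ld.MEM mulh.MUL i7&i8 dual
#5 head=9: bne.BR or.ALU i9&i10 dual
#6 head=11: st.MEM i11 no-port MEM/MEM
#7 head=12: st.MEM i12 tail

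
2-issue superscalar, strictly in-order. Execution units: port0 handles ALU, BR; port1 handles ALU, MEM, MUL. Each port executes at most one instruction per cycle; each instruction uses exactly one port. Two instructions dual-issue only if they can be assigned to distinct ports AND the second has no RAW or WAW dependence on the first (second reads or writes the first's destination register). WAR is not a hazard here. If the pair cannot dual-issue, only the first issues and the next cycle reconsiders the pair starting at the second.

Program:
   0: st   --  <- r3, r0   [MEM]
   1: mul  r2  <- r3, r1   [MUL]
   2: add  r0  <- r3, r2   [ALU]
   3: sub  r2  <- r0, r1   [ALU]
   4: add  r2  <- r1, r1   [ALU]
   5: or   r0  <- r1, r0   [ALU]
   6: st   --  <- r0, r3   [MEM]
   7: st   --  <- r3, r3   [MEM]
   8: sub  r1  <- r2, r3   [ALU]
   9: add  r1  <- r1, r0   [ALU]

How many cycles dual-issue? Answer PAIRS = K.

PAIRS = 2

c0: i0 st  no-port MEM/MUL
c1: i1 mul  RAW r2
c2: i2 add  RAW r0
c3: i3 sub  WAW r2
c4: i4/i5 add;or  2-wide
c5: i6 st  no-port MEM/MEM
c6: i7/i8 st;sub  2-wide
c7: i9 add  tail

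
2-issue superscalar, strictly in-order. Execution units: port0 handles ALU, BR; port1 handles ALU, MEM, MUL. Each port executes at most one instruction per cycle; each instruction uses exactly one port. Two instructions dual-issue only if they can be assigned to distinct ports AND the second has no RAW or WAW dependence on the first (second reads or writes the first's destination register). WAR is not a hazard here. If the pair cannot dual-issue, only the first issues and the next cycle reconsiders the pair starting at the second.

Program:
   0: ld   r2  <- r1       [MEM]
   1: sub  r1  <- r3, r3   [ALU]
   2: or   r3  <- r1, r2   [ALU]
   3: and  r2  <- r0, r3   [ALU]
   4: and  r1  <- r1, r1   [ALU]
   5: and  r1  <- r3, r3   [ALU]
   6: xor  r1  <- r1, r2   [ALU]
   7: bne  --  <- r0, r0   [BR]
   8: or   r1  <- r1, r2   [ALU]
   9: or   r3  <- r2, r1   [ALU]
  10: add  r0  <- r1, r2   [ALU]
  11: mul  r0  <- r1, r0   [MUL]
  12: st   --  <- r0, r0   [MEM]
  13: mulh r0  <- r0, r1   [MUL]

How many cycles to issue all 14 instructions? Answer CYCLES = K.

CYCLES = 10

c0: i0&i1 ld/sub  2-wide
c1: i2 or  RAW r3
c2: i3&i4 and/and  2-wide
c3: i5 and  RAW+WAW r1
c4: i6&i7 xor/bne  2-wide
c5: i8 or  RAW r1
c6: i9&i10 or/add  2-wide
c7: i11 mul  no-port MUL/MEM
c8: i12 st  no-port MEM/MUL
c9: i13 mulh  tail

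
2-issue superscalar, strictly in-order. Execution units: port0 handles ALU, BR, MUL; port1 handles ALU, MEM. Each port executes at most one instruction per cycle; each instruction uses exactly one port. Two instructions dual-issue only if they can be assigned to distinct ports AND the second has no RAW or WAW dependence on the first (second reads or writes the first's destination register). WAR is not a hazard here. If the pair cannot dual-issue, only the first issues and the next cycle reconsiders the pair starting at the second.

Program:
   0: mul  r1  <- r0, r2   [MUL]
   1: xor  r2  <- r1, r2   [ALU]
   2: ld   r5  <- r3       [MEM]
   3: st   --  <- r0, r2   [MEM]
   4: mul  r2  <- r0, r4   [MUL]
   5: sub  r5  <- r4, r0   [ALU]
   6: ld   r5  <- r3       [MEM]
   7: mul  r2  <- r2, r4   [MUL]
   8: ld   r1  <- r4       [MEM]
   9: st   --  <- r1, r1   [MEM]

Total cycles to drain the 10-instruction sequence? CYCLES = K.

t=0 i0:mul ; RAW r1
t=1 i1&i2:xor ld ; pair
t=2 i3&i4:st mul ; pair
t=3 i5:sub ; WAW r5
t=4 i6&i7:ld mul ; pair
t=5 i8:ld ; no-port MEM/MEM
t=6 i9:st ; tail

CYCLES = 7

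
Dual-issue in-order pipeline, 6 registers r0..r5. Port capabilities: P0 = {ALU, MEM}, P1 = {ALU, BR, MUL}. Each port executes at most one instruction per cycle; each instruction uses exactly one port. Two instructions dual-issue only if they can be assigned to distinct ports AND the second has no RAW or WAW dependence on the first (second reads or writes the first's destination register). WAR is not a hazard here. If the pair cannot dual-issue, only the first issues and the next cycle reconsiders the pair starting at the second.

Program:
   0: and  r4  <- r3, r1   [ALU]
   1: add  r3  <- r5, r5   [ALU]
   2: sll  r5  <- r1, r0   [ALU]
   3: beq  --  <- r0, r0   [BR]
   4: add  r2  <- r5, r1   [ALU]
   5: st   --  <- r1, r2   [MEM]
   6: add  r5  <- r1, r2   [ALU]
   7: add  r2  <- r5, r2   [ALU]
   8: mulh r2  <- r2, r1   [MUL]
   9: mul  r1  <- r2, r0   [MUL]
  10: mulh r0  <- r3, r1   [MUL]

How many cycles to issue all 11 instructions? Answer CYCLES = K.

CYCLES = 8

[0] i0,i1  and add  -- dual
[1] i2,i3  sll beq  -- dual
[2] i4  add  -- RAW r2
[3] i5,i6  st add  -- dual
[4] i7  add  -- RAW+WAW r2
[5] i8  mulh  -- no-port MUL/MUL
[6] i9  mul  -- no-port MUL/MUL
[7] i10  mulh  -- tail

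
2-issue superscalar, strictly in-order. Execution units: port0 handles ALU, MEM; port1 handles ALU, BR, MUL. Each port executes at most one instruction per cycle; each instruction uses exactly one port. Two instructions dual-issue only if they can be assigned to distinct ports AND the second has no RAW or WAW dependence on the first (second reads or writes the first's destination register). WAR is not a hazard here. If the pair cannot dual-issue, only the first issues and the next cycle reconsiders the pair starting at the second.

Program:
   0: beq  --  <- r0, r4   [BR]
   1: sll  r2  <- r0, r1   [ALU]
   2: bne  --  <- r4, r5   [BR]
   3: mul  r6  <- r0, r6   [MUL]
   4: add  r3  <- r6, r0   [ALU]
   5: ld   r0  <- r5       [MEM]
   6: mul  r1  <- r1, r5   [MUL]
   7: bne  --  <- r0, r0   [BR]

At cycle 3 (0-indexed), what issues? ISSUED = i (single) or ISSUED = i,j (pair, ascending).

[0] i0+i1  beq;sll  -- pair
[1] i2  bne  -- no-port BR/MUL
[2] i3  mul  -- RAW r6
[3] i4+i5  add;ld  -- pair
[4] i6  mul  -- no-port MUL/BR
[5] i7  bne  -- tail

ISSUED = 4,5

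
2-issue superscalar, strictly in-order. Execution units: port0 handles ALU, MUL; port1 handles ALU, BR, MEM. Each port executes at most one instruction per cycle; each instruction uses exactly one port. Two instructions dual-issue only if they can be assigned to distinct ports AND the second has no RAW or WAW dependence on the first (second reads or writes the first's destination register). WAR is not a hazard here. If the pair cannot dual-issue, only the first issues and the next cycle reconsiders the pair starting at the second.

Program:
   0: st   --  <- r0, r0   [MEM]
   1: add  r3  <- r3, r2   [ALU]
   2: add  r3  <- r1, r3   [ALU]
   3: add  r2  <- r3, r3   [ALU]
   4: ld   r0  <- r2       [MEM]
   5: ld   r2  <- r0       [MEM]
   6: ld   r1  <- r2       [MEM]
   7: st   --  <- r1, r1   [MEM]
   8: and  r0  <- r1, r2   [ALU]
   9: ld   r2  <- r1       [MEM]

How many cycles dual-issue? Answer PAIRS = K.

PAIRS = 2

  cy0 -> i0/i1 (st.MEM add.ALU) dual
  cy1 -> i2 (add.ALU) RAW r3
  cy2 -> i3 (add.ALU) RAW r2
  cy3 -> i4 (ld.MEM) no-port MEM/MEM
  cy4 -> i5 (ld.MEM) no-port MEM/MEM
  cy5 -> i6 (ld.MEM) no-port MEM/MEM
  cy6 -> i7/i8 (st.MEM and.ALU) dual
  cy7 -> i9 (ld.MEM) tail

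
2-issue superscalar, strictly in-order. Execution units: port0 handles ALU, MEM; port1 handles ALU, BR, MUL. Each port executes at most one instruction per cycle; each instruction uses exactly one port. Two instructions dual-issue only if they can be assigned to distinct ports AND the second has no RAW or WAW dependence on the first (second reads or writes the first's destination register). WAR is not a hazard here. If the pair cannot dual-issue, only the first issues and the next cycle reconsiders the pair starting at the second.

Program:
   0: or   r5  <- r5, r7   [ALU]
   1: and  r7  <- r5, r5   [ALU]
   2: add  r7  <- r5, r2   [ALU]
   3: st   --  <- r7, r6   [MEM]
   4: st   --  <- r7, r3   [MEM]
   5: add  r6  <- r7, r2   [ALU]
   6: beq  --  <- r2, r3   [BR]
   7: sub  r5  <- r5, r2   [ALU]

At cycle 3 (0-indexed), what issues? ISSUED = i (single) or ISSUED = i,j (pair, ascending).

c0: i0 or.ALU  RAW r5
c1: i1 and.ALU  WAW r7
c2: i2 add.ALU  RAW r7
c3: i3 st.MEM  no-port MEM/MEM
c4: i4/i5 st.MEM;add.ALU  pair
c5: i6/i7 beq.BR;sub.ALU  pair

ISSUED = 3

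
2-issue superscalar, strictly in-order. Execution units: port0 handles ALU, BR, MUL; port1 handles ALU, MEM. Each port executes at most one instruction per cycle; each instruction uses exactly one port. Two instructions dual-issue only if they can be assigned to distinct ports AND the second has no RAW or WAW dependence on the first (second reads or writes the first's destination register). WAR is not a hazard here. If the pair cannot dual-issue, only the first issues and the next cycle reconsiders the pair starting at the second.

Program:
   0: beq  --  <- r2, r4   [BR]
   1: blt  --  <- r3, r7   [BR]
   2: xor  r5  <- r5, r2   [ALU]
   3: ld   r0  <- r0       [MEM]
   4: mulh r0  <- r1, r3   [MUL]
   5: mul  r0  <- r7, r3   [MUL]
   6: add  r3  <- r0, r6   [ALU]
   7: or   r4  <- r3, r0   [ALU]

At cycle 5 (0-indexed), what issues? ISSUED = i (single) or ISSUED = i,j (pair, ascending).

c0: i0 beq.BR  no-port BR/BR
c1: i1&i2 blt.BR+xor.ALU  2-wide
c2: i3 ld.MEM  WAW r0
c3: i4 mulh.MUL  no-port MUL/MUL
c4: i5 mul.MUL  RAW r0
c5: i6 add.ALU  RAW r3
c6: i7 or.ALU  tail

ISSUED = 6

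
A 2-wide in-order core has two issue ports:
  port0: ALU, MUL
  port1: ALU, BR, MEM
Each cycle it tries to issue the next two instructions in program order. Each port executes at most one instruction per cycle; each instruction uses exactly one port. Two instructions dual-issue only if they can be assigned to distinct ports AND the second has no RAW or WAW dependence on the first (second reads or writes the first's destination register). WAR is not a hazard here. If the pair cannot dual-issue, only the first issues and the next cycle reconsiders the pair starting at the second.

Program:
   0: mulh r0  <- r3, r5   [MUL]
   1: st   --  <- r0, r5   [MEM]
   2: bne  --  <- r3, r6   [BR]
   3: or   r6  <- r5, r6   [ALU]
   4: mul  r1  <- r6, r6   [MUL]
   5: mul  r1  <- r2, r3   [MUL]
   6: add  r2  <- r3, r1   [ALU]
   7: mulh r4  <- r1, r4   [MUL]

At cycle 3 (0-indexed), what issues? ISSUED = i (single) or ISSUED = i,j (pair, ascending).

c0: i0 mulh.MUL  RAW r0
c1: i1 st.MEM  no-port MEM/BR
c2: i2&i3 bne.BR/or.ALU  dual
c3: i4 mul.MUL  no-port MUL/MUL
c4: i5 mul.MUL  RAW r1
c5: i6&i7 add.ALU/mulh.MUL  dual

ISSUED = 4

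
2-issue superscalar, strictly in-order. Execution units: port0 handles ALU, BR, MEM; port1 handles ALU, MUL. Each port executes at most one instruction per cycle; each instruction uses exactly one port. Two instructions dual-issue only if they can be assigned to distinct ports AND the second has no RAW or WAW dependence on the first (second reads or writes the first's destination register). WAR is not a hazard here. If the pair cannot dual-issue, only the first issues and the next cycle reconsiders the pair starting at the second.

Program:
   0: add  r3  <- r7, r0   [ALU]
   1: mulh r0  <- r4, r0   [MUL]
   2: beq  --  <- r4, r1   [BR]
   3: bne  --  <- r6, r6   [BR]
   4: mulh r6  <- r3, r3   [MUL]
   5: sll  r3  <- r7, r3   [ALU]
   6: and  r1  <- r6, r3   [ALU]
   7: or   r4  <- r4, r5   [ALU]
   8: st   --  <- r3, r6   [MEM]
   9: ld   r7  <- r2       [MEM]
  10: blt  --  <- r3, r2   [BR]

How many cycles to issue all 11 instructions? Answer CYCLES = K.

[0] i0+i1  add.ALU/mulh.MUL  -- dual
[1] i2  beq.BR  -- no-port BR/BR
[2] i3+i4  bne.BR/mulh.MUL  -- dual
[3] i5  sll.ALU  -- RAW r3
[4] i6+i7  and.ALU/or.ALU  -- dual
[5] i8  st.MEM  -- no-port MEM/MEM
[6] i9  ld.MEM  -- no-port MEM/BR
[7] i10  blt.BR  -- tail

CYCLES = 8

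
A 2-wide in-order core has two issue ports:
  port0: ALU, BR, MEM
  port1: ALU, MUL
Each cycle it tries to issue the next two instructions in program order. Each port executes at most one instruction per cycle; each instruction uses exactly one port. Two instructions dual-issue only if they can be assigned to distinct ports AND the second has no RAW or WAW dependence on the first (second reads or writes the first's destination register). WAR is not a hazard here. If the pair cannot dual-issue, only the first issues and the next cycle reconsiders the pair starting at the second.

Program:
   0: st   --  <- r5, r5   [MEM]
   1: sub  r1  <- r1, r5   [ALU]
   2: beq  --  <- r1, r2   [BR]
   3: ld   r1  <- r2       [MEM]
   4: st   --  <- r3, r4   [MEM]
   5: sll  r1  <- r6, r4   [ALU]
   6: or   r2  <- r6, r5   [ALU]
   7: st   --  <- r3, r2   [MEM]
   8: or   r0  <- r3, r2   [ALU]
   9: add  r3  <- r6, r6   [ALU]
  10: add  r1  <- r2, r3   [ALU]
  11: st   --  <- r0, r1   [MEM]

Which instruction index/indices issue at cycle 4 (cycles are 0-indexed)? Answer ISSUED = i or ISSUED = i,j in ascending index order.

  cy0 -> i0+i1 (st sub) 2-wide
  cy1 -> i2 (beq) no-port BR/MEM
  cy2 -> i3 (ld) no-port MEM/MEM
  cy3 -> i4+i5 (st sll) 2-wide
  cy4 -> i6 (or) RAW r2
  cy5 -> i7+i8 (st or) 2-wide
  cy6 -> i9 (add) RAW r3
  cy7 -> i10 (add) RAW r1
  cy8 -> i11 (st) tail

ISSUED = 6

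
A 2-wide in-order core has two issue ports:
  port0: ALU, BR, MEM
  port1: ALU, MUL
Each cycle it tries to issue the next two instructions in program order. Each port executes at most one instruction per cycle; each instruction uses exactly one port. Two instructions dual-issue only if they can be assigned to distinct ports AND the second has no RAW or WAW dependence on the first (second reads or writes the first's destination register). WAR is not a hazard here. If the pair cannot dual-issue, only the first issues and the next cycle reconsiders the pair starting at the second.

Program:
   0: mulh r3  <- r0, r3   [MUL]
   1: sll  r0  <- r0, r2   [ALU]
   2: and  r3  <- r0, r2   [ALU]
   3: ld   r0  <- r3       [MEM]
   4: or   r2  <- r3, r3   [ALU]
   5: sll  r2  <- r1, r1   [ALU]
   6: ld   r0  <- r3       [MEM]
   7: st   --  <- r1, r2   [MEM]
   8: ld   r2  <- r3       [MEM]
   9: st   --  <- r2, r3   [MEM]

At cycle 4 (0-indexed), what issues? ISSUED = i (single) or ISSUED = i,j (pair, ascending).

c0: i0,i1 mulh+sll  dual
c1: i2 and  RAW r3
c2: i3,i4 ld+or  dual
c3: i5,i6 sll+ld  dual
c4: i7 st  no-port MEM/MEM
c5: i8 ld  no-port MEM/MEM
c6: i9 st  tail

ISSUED = 7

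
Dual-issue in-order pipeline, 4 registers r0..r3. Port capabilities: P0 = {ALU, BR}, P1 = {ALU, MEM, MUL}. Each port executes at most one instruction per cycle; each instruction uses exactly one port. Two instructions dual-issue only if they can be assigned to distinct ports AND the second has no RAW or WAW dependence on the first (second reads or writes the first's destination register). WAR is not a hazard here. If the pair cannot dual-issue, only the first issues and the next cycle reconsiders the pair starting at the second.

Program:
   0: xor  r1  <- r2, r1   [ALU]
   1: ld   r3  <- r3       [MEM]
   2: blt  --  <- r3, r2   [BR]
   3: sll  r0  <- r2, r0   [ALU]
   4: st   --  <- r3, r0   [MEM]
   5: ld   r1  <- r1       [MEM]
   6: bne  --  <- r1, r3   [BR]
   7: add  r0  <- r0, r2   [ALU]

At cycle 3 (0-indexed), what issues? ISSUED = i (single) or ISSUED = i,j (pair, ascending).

ISSUED = 5

t=0 i0&i1:xor;ld ; 2-wide
t=1 i2&i3:blt;sll ; 2-wide
t=2 i4:st ; no-port MEM/MEM
t=3 i5:ld ; RAW r1
t=4 i6&i7:bne;add ; 2-wide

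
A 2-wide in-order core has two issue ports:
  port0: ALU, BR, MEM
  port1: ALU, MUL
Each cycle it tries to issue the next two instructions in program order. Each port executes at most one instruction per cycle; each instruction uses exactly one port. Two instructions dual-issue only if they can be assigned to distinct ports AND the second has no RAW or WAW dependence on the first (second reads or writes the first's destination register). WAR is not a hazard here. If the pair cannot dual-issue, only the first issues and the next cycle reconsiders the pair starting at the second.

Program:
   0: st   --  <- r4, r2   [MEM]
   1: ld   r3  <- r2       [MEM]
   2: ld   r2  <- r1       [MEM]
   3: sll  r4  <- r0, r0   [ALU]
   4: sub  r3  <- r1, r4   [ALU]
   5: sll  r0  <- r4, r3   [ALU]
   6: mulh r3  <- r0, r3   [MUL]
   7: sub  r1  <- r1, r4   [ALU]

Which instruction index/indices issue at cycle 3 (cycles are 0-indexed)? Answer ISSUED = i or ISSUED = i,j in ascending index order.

  cy0 -> i0 (st.MEM) no-port MEM/MEM
  cy1 -> i1 (ld.MEM) no-port MEM/MEM
  cy2 -> i2,i3 (ld.MEM/sll.ALU) 2-wide
  cy3 -> i4 (sub.ALU) RAW r3
  cy4 -> i5 (sll.ALU) RAW r0
  cy5 -> i6,i7 (mulh.MUL/sub.ALU) 2-wide

ISSUED = 4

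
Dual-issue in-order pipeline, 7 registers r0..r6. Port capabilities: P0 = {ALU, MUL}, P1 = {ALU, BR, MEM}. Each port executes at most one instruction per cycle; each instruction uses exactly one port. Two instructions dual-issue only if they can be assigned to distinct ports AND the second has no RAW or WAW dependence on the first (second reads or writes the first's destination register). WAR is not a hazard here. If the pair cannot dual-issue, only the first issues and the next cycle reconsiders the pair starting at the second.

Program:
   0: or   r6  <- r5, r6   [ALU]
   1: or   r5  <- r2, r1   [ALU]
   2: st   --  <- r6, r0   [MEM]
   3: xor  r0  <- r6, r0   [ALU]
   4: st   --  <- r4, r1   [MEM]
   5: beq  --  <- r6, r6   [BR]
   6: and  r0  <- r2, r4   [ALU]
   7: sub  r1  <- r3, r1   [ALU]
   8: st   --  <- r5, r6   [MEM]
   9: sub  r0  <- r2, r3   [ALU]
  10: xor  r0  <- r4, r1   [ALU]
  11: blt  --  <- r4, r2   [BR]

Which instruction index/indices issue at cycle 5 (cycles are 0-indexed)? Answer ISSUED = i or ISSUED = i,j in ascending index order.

ISSUED = 9

[0] i0,i1  or.ALU or.ALU  -- 2-wide
[1] i2,i3  st.MEM xor.ALU  -- 2-wide
[2] i4  st.MEM  -- no-port MEM/BR
[3] i5,i6  beq.BR and.ALU  -- 2-wide
[4] i7,i8  sub.ALU st.MEM  -- 2-wide
[5] i9  sub.ALU  -- WAW r0
[6] i10,i11  xor.ALU blt.BR  -- 2-wide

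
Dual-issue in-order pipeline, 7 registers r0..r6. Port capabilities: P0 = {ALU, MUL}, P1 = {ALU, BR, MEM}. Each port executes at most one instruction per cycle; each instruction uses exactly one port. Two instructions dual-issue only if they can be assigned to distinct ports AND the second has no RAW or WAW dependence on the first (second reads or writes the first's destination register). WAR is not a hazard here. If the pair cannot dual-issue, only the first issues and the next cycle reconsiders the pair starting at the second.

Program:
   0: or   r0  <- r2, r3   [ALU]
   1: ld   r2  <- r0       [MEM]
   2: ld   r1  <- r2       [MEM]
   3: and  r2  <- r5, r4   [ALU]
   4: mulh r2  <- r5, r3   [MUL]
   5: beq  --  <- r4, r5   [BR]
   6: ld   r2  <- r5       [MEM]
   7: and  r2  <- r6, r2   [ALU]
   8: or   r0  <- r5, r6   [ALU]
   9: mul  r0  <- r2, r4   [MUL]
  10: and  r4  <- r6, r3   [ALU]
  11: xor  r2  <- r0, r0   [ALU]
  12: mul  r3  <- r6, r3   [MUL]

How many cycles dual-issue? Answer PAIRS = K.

PAIRS = 5

c0: i0 or.ALU  RAW r0
c1: i1 ld.MEM  no-port MEM/MEM
c2: i2,i3 ld.MEM/and.ALU  dual
c3: i4,i5 mulh.MUL/beq.BR  dual
c4: i6 ld.MEM  RAW+WAW r2
c5: i7,i8 and.ALU/or.ALU  dual
c6: i9,i10 mul.MUL/and.ALU  dual
c7: i11,i12 xor.ALU/mul.MUL  dual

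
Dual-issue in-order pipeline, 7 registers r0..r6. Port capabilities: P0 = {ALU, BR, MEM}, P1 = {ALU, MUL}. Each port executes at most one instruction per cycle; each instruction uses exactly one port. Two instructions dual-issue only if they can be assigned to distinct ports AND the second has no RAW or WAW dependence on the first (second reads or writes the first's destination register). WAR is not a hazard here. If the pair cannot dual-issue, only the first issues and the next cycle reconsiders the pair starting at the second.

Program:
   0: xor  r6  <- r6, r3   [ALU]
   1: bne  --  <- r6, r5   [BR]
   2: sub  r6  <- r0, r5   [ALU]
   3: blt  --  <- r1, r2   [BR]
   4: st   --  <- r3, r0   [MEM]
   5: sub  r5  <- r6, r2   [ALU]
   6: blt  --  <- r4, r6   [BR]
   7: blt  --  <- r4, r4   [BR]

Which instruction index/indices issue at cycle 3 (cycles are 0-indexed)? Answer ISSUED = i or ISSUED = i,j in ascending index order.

ISSUED = 4,5

#0 head=0: xor i0 RAW r6
#1 head=1: bne sub i1&i2 pair
#2 head=3: blt i3 no-port BR/MEM
#3 head=4: st sub i4&i5 pair
#4 head=6: blt i6 no-port BR/BR
#5 head=7: blt i7 tail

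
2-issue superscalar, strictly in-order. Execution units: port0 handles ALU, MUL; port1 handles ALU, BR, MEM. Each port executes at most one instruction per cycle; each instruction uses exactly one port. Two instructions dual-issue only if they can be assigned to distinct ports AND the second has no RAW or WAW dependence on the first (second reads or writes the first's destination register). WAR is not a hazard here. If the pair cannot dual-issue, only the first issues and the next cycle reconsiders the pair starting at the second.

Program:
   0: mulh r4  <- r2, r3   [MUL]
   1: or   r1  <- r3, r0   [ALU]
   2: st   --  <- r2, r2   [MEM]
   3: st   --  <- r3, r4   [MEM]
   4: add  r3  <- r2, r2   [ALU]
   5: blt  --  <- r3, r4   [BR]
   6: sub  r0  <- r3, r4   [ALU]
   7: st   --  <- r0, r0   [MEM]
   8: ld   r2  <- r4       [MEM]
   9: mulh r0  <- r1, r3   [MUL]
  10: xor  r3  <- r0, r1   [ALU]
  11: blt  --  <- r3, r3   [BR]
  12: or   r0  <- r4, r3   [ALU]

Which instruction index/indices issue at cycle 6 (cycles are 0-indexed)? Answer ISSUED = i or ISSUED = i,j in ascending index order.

ISSUED = 10

#0 head=0: mulh or i0/i1 2-wide
#1 head=2: st i2 no-port MEM/MEM
#2 head=3: st add i3/i4 2-wide
#3 head=5: blt sub i5/i6 2-wide
#4 head=7: st i7 no-port MEM/MEM
#5 head=8: ld mulh i8/i9 2-wide
#6 head=10: xor i10 RAW r3
#7 head=11: blt or i11/i12 2-wide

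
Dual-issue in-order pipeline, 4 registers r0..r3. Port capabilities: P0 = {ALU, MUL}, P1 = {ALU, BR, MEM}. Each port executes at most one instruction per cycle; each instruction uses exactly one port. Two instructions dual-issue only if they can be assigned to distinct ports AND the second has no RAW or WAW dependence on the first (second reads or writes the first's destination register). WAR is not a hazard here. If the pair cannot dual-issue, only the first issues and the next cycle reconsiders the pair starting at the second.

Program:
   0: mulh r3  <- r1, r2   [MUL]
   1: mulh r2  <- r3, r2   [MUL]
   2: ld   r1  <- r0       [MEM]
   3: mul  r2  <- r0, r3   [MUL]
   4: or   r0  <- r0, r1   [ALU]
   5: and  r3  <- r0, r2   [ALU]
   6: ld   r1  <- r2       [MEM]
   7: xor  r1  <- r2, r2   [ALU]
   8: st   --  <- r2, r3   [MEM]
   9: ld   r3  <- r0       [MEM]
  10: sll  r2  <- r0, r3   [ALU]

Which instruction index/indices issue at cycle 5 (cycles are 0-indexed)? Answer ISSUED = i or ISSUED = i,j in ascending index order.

ISSUED = 9

[0] i0  mulh  -- no-port MUL/MUL
[1] i1/i2  mulh/ld  -- dual
[2] i3/i4  mul/or  -- dual
[3] i5/i6  and/ld  -- dual
[4] i7/i8  xor/st  -- dual
[5] i9  ld  -- RAW r3
[6] i10  sll  -- tail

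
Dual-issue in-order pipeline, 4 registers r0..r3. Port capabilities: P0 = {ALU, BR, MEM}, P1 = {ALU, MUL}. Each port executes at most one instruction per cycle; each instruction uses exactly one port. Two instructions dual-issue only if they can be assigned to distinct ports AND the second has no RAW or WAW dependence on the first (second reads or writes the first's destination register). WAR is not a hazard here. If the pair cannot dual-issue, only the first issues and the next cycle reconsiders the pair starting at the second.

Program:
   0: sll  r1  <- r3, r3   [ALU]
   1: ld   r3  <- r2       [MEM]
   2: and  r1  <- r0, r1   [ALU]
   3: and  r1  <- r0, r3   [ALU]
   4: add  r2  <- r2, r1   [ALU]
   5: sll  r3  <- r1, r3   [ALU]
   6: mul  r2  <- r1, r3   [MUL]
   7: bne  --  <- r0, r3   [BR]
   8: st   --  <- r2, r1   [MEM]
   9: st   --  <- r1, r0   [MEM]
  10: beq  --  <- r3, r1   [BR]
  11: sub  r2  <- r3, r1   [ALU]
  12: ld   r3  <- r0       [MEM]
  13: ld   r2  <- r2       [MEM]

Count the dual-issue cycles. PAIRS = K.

PAIRS = 4

0. sll.ALU/ld.MEM @i0&i1  | dual
1. and.ALU @i2  | WAW r1
2. and.ALU @i3  | RAW r1
3. add.ALU/sll.ALU @i4&i5  | dual
4. mul.MUL/bne.BR @i6&i7  | dual
5. st.MEM @i8  | no-port MEM/MEM
6. st.MEM @i9  | no-port MEM/BR
7. beq.BR/sub.ALU @i10&i11  | dual
8. ld.MEM @i12  | no-port MEM/MEM
9. ld.MEM @i13  | tail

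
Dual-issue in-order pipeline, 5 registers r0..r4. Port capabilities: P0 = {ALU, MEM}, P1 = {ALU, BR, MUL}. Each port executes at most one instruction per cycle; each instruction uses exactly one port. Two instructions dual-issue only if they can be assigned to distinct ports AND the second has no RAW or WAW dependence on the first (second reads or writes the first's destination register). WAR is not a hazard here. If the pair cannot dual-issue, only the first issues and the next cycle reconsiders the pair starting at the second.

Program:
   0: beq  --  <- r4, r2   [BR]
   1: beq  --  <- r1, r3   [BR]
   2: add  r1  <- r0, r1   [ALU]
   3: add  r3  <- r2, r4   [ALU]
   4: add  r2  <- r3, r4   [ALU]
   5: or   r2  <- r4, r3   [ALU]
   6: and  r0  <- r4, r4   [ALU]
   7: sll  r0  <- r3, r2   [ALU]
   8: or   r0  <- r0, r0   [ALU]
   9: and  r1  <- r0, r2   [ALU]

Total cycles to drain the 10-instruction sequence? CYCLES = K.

CYCLES = 8

0. beq.BR @i0  | no-port BR/BR
1. beq.BR/add.ALU @i1&i2  | dual
2. add.ALU @i3  | RAW r3
3. add.ALU @i4  | WAW r2
4. or.ALU/and.ALU @i5&i6  | dual
5. sll.ALU @i7  | RAW+WAW r0
6. or.ALU @i8  | RAW r0
7. and.ALU @i9  | tail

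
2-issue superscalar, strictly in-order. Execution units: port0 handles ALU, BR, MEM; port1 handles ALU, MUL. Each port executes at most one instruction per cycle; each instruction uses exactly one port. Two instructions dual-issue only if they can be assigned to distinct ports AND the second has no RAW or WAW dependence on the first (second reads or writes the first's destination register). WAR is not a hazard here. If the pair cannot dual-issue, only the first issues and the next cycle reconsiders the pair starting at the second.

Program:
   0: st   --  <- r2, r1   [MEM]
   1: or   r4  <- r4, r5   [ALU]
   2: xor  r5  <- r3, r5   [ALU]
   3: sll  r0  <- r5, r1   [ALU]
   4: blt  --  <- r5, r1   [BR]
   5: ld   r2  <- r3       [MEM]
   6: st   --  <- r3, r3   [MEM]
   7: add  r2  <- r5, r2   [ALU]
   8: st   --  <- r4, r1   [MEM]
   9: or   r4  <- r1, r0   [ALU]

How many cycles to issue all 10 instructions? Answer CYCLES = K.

CYCLES = 6

0. st/or @i0,i1  | 2-wide
1. xor @i2  | RAW r5
2. sll/blt @i3,i4  | 2-wide
3. ld @i5  | no-port MEM/MEM
4. st/add @i6,i7  | 2-wide
5. st/or @i8,i9  | 2-wide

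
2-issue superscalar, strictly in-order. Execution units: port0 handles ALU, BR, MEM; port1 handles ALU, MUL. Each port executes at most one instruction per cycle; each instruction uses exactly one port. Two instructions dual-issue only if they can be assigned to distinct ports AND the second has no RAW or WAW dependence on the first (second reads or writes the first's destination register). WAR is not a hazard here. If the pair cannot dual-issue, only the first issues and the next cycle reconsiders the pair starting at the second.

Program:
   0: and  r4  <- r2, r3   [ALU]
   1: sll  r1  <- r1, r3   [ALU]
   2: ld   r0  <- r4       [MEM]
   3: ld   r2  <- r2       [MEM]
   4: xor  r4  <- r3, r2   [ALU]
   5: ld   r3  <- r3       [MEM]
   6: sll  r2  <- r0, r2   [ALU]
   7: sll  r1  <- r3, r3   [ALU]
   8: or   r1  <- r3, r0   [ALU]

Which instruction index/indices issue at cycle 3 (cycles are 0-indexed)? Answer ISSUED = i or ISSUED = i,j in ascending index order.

ISSUED = 4,5

c0: i0,i1 and;sll  2-wide
c1: i2 ld  no-port MEM/MEM
c2: i3 ld  RAW r2
c3: i4,i5 xor;ld  2-wide
c4: i6,i7 sll;sll  2-wide
c5: i8 or  tail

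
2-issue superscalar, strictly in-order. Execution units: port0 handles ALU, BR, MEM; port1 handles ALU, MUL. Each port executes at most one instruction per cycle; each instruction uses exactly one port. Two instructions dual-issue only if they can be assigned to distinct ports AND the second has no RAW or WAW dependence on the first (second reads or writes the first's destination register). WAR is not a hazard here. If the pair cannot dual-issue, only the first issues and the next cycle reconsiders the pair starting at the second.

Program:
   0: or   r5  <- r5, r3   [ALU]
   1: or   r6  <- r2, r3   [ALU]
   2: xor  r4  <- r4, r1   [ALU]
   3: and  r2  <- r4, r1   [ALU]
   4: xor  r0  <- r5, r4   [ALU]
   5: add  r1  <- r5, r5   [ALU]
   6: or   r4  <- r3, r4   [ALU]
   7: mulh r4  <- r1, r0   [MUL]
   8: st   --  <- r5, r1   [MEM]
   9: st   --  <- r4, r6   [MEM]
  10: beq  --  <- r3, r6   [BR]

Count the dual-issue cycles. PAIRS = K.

#0 head=0: or;or i0+i1 2-wide
#1 head=2: xor i2 RAW r4
#2 head=3: and;xor i3+i4 2-wide
#3 head=5: add;or i5+i6 2-wide
#4 head=7: mulh;st i7+i8 2-wide
#5 head=9: st i9 no-port MEM/BR
#6 head=10: beq i10 tail

PAIRS = 4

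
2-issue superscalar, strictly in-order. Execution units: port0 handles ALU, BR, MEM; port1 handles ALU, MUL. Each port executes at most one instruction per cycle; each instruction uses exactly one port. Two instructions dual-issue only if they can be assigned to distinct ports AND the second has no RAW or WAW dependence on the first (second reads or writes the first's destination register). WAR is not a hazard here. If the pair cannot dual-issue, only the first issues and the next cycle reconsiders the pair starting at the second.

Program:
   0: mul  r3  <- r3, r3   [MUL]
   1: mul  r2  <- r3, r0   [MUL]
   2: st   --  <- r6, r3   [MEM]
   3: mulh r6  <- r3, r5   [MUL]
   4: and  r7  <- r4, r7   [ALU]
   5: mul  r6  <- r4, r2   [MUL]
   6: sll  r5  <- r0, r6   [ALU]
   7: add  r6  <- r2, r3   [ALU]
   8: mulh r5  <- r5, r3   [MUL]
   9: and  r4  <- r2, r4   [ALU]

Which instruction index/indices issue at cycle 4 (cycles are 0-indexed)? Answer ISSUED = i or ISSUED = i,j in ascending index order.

ISSUED = 6,7

[0] i0  mul  -- no-port MUL/MUL
[1] i1&i2  mul;st  -- pair
[2] i3&i4  mulh;and  -- pair
[3] i5  mul  -- RAW r6
[4] i6&i7  sll;add  -- pair
[5] i8&i9  mulh;and  -- pair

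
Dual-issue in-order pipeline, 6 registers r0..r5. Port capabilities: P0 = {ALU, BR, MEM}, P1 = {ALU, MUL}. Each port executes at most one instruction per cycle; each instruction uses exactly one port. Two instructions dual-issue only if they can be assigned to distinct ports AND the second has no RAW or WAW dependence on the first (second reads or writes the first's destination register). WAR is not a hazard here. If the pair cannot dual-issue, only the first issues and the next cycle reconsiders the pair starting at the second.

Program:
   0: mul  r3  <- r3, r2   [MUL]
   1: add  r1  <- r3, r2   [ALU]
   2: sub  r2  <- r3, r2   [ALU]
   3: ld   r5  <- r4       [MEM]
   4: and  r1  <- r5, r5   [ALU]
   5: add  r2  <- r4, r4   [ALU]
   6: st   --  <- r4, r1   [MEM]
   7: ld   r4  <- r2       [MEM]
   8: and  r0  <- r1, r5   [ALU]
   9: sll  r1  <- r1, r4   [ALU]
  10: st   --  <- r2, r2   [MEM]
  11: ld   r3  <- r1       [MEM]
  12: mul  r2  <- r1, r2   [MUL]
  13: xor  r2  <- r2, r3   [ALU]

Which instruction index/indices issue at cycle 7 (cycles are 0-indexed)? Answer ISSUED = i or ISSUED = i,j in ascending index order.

  cy0 -> i0 (mul) RAW r3
  cy1 -> i1+i2 (add/sub) 2-wide
  cy2 -> i3 (ld) RAW r5
  cy3 -> i4+i5 (and/add) 2-wide
  cy4 -> i6 (st) no-port MEM/MEM
  cy5 -> i7+i8 (ld/and) 2-wide
  cy6 -> i9+i10 (sll/st) 2-wide
  cy7 -> i11+i12 (ld/mul) 2-wide
  cy8 -> i13 (xor) tail

ISSUED = 11,12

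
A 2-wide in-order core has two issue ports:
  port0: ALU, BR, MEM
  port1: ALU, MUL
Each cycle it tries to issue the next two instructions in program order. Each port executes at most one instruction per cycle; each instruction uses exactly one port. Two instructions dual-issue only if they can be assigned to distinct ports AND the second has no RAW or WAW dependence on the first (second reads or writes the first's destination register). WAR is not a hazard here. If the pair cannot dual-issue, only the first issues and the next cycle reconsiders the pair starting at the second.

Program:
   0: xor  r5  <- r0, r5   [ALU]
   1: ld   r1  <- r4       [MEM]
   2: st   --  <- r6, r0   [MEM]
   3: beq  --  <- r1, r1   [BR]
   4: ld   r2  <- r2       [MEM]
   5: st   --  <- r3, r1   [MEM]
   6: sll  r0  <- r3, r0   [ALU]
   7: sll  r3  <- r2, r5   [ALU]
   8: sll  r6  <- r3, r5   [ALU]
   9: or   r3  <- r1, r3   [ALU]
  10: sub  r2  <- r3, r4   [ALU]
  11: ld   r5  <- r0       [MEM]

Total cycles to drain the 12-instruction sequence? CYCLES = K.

c0: i0/i1 xor+ld  2-wide
c1: i2 st  no-port MEM/BR
c2: i3 beq  no-port BR/MEM
c3: i4 ld  no-port MEM/MEM
c4: i5/i6 st+sll  2-wide
c5: i7 sll  RAW r3
c6: i8/i9 sll+or  2-wide
c7: i10/i11 sub+ld  2-wide

CYCLES = 8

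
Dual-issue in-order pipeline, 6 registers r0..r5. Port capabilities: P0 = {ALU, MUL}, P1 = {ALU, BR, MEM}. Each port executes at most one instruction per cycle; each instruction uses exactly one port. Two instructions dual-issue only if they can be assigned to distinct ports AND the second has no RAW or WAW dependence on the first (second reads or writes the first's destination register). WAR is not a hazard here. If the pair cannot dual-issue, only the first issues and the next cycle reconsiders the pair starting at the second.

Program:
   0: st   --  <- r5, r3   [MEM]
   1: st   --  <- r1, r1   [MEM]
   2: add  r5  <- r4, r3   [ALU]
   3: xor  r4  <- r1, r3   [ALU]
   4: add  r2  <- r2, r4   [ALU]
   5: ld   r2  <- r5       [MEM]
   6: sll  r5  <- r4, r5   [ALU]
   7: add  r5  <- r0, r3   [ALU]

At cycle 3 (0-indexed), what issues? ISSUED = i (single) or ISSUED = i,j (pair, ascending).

t=0 i0:st.MEM ; no-port MEM/MEM
t=1 i1+i2:st.MEM add.ALU ; 2-wide
t=2 i3:xor.ALU ; RAW r4
t=3 i4:add.ALU ; WAW r2
t=4 i5+i6:ld.MEM sll.ALU ; 2-wide
t=5 i7:add.ALU ; tail

ISSUED = 4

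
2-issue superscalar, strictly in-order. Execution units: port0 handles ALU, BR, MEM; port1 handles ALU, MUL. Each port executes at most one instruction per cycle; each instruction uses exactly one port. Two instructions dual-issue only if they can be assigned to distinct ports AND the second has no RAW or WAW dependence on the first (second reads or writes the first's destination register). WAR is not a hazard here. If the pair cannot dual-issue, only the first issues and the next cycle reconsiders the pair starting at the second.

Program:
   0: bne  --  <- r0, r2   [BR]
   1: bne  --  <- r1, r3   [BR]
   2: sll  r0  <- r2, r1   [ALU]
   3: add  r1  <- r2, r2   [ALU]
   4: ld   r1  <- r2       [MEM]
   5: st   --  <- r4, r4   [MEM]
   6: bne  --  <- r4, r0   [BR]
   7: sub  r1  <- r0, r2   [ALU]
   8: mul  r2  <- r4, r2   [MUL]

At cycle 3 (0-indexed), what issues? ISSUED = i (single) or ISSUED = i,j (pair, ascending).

  cy0 -> i0 (bne.BR) no-port BR/BR
  cy1 -> i1/i2 (bne.BR;sll.ALU) pair
  cy2 -> i3 (add.ALU) WAW r1
  cy3 -> i4 (ld.MEM) no-port MEM/MEM
  cy4 -> i5 (st.MEM) no-port MEM/BR
  cy5 -> i6/i7 (bne.BR;sub.ALU) pair
  cy6 -> i8 (mul.MUL) tail

ISSUED = 4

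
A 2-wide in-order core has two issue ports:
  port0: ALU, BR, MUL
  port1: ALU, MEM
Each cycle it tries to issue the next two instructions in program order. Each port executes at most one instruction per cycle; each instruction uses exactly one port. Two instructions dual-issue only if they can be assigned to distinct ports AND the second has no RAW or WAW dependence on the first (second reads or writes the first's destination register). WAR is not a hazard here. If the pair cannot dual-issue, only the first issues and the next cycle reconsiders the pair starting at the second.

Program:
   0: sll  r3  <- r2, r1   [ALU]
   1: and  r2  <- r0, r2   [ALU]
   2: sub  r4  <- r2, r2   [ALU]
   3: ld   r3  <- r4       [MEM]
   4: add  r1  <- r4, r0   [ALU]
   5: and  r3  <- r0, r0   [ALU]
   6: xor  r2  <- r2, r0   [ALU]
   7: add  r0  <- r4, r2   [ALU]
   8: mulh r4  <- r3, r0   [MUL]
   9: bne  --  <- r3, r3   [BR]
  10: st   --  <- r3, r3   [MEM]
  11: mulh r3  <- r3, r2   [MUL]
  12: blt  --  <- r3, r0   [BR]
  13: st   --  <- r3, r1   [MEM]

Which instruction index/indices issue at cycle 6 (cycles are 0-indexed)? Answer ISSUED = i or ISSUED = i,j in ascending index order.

c0: i0+i1 sll/and  pair
c1: i2 sub  RAW r4
c2: i3+i4 ld/add  pair
c3: i5+i6 and/xor  pair
c4: i7 add  RAW r0
c5: i8 mulh  no-port MUL/BR
c6: i9+i10 bne/st  pair
c7: i11 mulh  no-port MUL/BR
c8: i12+i13 blt/st  pair

ISSUED = 9,10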